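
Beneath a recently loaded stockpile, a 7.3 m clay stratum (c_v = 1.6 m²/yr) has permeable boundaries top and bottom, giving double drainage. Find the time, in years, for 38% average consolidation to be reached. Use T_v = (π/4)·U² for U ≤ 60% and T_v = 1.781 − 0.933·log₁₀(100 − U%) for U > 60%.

Drainage path length: H_d = H/2 = 3.65 m (double drainage).
U ≤ 60%: T_v = (π/4)·U² = (π/4)×0.38² = 0.11341.
t = T_v·H_d²/c_v = 0.11341×3.65²/1.6 = 0.9443 years.

t ≈ 0.944 years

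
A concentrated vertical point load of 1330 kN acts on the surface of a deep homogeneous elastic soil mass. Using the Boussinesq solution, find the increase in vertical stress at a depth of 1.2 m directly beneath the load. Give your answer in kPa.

Δσ_z ≈ 441 kPa

Boussinesq vertical stress below a point load on an elastic half-space:
Δσ_z = 3P/(2πz²) · [1 + (r/z)²]^(−5/2)
r/z = 0/1.2 = 0; [1+(r/z)²]^(−5/2) = 1.
Δσ_z = 3×1330/(2π×1.2²) × 1 = 440.99 × 1 = 441 kPa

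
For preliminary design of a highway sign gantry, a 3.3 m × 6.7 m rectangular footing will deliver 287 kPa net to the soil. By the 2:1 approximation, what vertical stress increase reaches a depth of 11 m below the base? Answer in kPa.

By the 2:1 method the load spreads at 1 horizontal : 2 vertical, so at depth z the loaded area has grown by z in each plan dimension:
Δσ = qBL/((B+z)(L+z)) = 287×3.3×6.7/((3.3+11)(6.7+11)) = 25.07 kPa

Δσ_z ≈ 25.1 kPa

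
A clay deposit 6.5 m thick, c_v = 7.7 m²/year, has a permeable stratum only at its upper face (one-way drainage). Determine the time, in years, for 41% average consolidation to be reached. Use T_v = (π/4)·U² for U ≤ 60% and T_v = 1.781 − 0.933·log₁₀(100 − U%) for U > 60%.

t ≈ 0.724 years

Drainage path length: H_d = H = 6.5 m (single drainage).
U ≤ 60%: T_v = (π/4)·U² = (π/4)×0.41² = 0.13203.
t = T_v·H_d²/c_v = 0.13203×6.5²/7.7 = 0.7245 years.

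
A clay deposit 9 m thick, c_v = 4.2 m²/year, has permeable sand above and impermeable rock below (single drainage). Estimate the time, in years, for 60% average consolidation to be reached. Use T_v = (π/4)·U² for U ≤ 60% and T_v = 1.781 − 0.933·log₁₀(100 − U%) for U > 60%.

t ≈ 5.45 years

Drainage path length: H_d = H = 9 m (single drainage).
U ≤ 60%: T_v = (π/4)·U² = (π/4)×0.6² = 0.28274.
t = T_v·H_d²/c_v = 0.28274×9²/4.2 = 5.453 years.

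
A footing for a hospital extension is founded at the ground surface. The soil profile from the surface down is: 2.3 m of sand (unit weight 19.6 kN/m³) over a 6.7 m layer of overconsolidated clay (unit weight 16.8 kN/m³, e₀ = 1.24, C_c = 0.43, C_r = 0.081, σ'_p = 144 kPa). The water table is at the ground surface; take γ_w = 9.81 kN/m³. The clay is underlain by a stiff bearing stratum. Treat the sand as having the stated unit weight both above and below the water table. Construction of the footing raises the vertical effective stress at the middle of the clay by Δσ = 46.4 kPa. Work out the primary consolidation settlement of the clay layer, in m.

Mid-depth of clay below the ground surface: z = 2.3 + 6.7/2 = 5.65 m.
Total vertical stress at mid-clay: σ_v = 19.6×2.3 + 16.8×3.35 = 101.36 kPa.
Pore pressure: u = 9.81×(5.65 − 0) = 55.427 kPa.
Initial effective stress: σ'_0 = σ_v − u = 101.36 − 55.427 = 45.933 kPa.
Final effective stress: σ'_f = 45.933 + 46.4 = 92.333 kPa.
σ'_f = 92.333 ≤ σ'_p = 144 kPa, so the clay remains overconsolidated and only the recompression index applies:
S_c = C_r·H/(1+e₀)·log₁₀(σ'_f/σ'_0) = 0.081×6.7/2.24×log₁₀(92.333/45.933)
    = 0.24228 × 0.30323 = 0.07347 m

S_c ≈ 0.0735 m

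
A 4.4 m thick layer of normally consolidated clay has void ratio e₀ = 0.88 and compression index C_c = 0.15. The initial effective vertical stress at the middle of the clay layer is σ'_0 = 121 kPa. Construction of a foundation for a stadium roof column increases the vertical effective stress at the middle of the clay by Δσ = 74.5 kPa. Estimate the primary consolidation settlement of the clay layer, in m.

S_c ≈ 0.0731 m

Final effective stress: σ'_f = σ'_0 + Δσ = 121 + 74.5 = 195.5 kPa.
Normally consolidated clay, so the full stress increment lies on the virgin compression line:
S_c = C_c·H/(1+e₀)·log₁₀(σ'_f/σ'_0) = 0.15×4.4/(1+0.88)×log₁₀(195.5/121)
    = 0.35106 × 0.20836 = 0.07315 m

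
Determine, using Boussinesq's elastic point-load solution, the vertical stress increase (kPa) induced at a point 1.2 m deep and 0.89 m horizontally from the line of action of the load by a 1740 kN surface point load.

Boussinesq vertical stress below a point load on an elastic half-space:
Δσ_z = 3P/(2πz²) · [1 + (r/z)²]^(−5/2)
r/z = 0.89/1.2 = 0.74167; [1+(r/z)²]^(−5/2) = 0.33429.
Δσ_z = 3×1740/(2π×1.2²) × 0.33429 = 576.94 × 0.33429 = 192.9 kPa

Δσ_z ≈ 193 kPa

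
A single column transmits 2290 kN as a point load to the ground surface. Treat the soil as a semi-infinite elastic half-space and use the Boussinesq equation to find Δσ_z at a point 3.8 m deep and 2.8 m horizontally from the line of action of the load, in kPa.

Δσ_z ≈ 25.6 kPa

Boussinesq vertical stress below a point load on an elastic half-space:
Δσ_z = 3P/(2πz²) · [1 + (r/z)²]^(−5/2)
r/z = 2.8/3.8 = 0.73684; [1+(r/z)²]^(−5/2) = 0.33817.
Δσ_z = 3×2290/(2π×3.8²) × 0.33817 = 75.72 × 0.33817 = 25.61 kPa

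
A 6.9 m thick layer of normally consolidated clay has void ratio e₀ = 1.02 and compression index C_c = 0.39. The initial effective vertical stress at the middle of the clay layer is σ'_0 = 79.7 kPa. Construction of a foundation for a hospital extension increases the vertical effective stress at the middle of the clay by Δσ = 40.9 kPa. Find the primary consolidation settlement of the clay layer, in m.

Final effective stress: σ'_f = σ'_0 + Δσ = 79.7 + 40.9 = 120.6 kPa.
Normally consolidated clay, so the full stress increment lies on the virgin compression line:
S_c = C_c·H/(1+e₀)·log₁₀(σ'_f/σ'_0) = 0.39×6.9/(1+1.02)×log₁₀(120.6/79.7)
    = 1.3322 × 0.17989 = 0.2396 m

S_c ≈ 0.24 m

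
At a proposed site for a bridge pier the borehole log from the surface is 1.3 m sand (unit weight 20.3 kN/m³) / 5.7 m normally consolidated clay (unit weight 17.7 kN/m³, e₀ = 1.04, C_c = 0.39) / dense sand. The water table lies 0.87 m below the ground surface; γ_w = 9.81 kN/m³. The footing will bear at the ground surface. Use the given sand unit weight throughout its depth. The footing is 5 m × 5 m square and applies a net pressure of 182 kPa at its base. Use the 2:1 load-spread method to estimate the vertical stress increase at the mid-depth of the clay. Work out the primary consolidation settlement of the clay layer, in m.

S_c ≈ 0.377 m

Mid-depth of clay below the ground surface: z = 1.3 + 5.7/2 = 4.15 m.
Total vertical stress at mid-clay: σ_v = 20.3×1.3 + 17.7×2.85 = 76.835 kPa.
Pore pressure: u = 9.81×(4.15 − 0.87) = 32.177 kPa.
Initial effective stress: σ'_0 = σ_v − u = 76.835 − 32.177 = 44.658 kPa.
Stress increase at mid-clay by the 2:1 spreading method:
Δσ = qBL/((B+z)(L+z)) = 182×5×5/((5+4.15)(5+4.15)) = 54.346 kPa
Final effective stress: σ'_f = σ'_0 + Δσ = 44.658 + 54.346 = 99.004 kPa.
Normally consolidated clay, so the full stress increment lies on the virgin compression line:
S_c = C_c·H/(1+e₀)·log₁₀(σ'_f/σ'_0) = 0.39×5.7/(1+1.04)×log₁₀(99.004/44.658)
    = 1.0897 × 0.34575 = 0.3768 m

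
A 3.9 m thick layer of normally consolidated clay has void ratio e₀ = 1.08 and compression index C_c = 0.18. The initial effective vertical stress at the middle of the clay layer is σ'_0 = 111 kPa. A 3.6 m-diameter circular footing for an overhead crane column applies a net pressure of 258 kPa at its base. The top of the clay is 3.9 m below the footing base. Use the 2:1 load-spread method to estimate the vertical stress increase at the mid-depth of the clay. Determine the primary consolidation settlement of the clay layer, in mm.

Mid-depth of clay below the footing base: z = 3.9 + 3.9/2 = 5.85 m.
Stress increase at mid-clay by the 2:1 spreading method:
Δσ ≈ qD²/(D+z)² = 258×3.6²/(3.6+5.85)² = 37.442 kPa
Final effective stress: σ'_f = σ'_0 + Δσ = 111 + 37.442 = 148.44 kPa.
Normally consolidated clay, so the full stress increment lies on the virgin compression line:
S_c = C_c·H/(1+e₀)·log₁₀(σ'_f/σ'_0) = 0.18×3.9/(1+1.08)×log₁₀(148.44/111)
    = 0.3375 × 0.12623 = 0.0426 m

S_c ≈ 42.6 mm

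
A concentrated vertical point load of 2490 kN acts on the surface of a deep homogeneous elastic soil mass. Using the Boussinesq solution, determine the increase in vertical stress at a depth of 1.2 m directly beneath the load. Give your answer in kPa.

Boussinesq vertical stress below a point load on an elastic half-space:
Δσ_z = 3P/(2πz²) · [1 + (r/z)²]^(−5/2)
r/z = 0/1.2 = 0; [1+(r/z)²]^(−5/2) = 1.
Δσ_z = 3×2490/(2π×1.2²) × 1 = 825.62 × 1 = 825.6 kPa

Δσ_z ≈ 826 kPa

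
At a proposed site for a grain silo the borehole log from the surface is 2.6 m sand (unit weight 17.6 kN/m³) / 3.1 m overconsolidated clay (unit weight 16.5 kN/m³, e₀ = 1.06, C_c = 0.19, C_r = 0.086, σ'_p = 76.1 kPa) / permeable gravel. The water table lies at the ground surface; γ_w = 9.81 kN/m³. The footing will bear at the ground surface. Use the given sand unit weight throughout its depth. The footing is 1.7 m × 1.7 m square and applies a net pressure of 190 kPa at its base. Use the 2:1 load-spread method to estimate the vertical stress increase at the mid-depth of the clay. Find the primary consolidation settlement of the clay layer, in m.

S_c ≈ 0.0237 m

Mid-depth of clay below the ground surface: z = 2.6 + 3.1/2 = 4.15 m.
Total vertical stress at mid-clay: σ_v = 17.6×2.6 + 16.5×1.55 = 71.335 kPa.
Pore pressure: u = 9.81×(4.15 − 0) = 40.712 kPa.
Initial effective stress: σ'_0 = σ_v − u = 71.335 − 40.712 = 30.623 kPa.
Stress increase at mid-clay by the 2:1 spreading method:
Δσ = qBL/((B+z)(L+z)) = 190×1.7×1.7/((1.7+4.15)(1.7+4.15)) = 16.045 kPa
Final effective stress: σ'_f = 30.623 + 16.045 = 46.668 kPa.
σ'_f = 46.668 ≤ σ'_p = 76.1 kPa, so the clay remains overconsolidated and only the recompression index applies:
S_c = C_r·H/(1+e₀)·log₁₀(σ'_f/σ'_0) = 0.086×3.1/2.06×log₁₀(46.668/30.623)
    = 0.12942 × 0.18297 = 0.02368 m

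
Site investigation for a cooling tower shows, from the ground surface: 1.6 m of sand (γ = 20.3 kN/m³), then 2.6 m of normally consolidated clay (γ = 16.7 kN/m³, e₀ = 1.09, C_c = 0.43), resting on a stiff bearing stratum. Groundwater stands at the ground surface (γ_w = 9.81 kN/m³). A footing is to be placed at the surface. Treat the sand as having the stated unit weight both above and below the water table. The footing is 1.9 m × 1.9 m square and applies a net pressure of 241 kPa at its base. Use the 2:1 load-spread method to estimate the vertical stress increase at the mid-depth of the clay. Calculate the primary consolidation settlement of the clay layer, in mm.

Mid-depth of clay below the ground surface: z = 1.6 + 2.6/2 = 2.9 m.
Total vertical stress at mid-clay: σ_v = 20.3×1.6 + 16.7×1.3 = 54.19 kPa.
Pore pressure: u = 9.81×(2.9 − 0) = 28.449 kPa.
Initial effective stress: σ'_0 = σ_v − u = 54.19 − 28.449 = 25.741 kPa.
Stress increase at mid-clay by the 2:1 spreading method:
Δσ = qBL/((B+z)(L+z)) = 241×1.9×1.9/((1.9+2.9)(1.9+2.9)) = 37.761 kPa
Final effective stress: σ'_f = σ'_0 + Δσ = 25.741 + 37.761 = 63.502 kPa.
Normally consolidated clay, so the full stress increment lies on the virgin compression line:
S_c = C_c·H/(1+e₀)·log₁₀(σ'_f/σ'_0) = 0.43×2.6/(1+1.09)×log₁₀(63.502/25.741)
    = 0.53493 × 0.39216 = 0.2098 m

S_c ≈ 210 mm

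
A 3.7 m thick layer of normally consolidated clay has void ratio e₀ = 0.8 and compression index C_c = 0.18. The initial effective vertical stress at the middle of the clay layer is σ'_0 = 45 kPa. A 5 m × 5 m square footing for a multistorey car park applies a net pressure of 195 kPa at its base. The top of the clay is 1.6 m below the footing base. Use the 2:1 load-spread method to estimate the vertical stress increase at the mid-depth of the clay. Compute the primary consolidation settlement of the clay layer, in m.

Mid-depth of clay below the footing base: z = 1.6 + 3.7/2 = 3.45 m.
Stress increase at mid-clay by the 2:1 spreading method:
Δσ = qBL/((B+z)(L+z)) = 195×5×5/((5+3.45)(5+3.45)) = 68.275 kPa
Final effective stress: σ'_f = σ'_0 + Δσ = 45 + 68.275 = 113.28 kPa.
Normally consolidated clay, so the full stress increment lies on the virgin compression line:
S_c = C_c·H/(1+e₀)·log₁₀(σ'_f/σ'_0) = 0.18×3.7/(1+0.8)×log₁₀(113.28/45)
    = 0.37 × 0.40094 = 0.1483 m

S_c ≈ 0.148 m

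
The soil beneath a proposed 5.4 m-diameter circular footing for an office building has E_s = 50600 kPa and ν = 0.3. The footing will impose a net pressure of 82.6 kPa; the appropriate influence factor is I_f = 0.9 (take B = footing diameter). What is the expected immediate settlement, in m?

S_e ≈ 0.00722 m

Immediate (elastic) settlement: S_e = q·B·(1−ν²)/E_s · I_f.
S_e = 82.6 × 5.4 × (1 − 0.3²) / 50600 × 0.9
    = 82.6 × 5.4 × 0.91 / 50600 × 0.9
    = 0.00722 m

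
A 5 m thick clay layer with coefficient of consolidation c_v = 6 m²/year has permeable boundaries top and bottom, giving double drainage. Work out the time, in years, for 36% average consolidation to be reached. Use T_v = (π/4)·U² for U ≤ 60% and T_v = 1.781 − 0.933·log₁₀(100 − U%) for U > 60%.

t ≈ 0.106 years

Drainage path length: H_d = H/2 = 2.5 m (double drainage).
U ≤ 60%: T_v = (π/4)·U² = (π/4)×0.36² = 0.10179.
t = T_v·H_d²/c_v = 0.10179×2.5²/6 = 0.106 years.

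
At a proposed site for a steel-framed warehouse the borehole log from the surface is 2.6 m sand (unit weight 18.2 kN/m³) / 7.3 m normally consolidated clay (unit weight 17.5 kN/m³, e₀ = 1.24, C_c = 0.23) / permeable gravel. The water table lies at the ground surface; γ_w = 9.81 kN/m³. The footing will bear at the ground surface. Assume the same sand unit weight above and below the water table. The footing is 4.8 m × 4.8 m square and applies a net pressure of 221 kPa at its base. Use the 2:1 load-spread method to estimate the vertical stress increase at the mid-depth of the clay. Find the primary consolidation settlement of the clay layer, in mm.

Mid-depth of clay below the ground surface: z = 2.6 + 7.3/2 = 6.25 m.
Total vertical stress at mid-clay: σ_v = 18.2×2.6 + 17.5×3.65 = 111.19 kPa.
Pore pressure: u = 9.81×(6.25 − 0) = 61.312 kPa.
Initial effective stress: σ'_0 = σ_v − u = 111.19 − 61.312 = 49.878 kPa.
Stress increase at mid-clay by the 2:1 spreading method:
Δσ = qBL/((B+z)(L+z)) = 221×4.8×4.8/((4.8+6.25)(4.8+6.25)) = 41.701 kPa
Final effective stress: σ'_f = σ'_0 + Δσ = 49.878 + 41.701 = 91.579 kPa.
Normally consolidated clay, so the full stress increment lies on the virgin compression line:
S_c = C_c·H/(1+e₀)·log₁₀(σ'_f/σ'_0) = 0.23×7.3/(1+1.24)×log₁₀(91.579/49.878)
    = 0.74955 × 0.26389 = 0.1978 m

S_c ≈ 198 mm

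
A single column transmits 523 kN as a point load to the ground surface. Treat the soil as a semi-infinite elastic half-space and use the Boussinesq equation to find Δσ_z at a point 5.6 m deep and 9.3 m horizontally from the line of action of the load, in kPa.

Boussinesq vertical stress below a point load on an elastic half-space:
Δσ_z = 3P/(2πz²) · [1 + (r/z)²]^(−5/2)
r/z = 9.3/5.6 = 1.6607; [1+(r/z)²]^(−5/2) = 0.036527.
Δσ_z = 3×523/(2π×5.6²) × 0.036527 = 7.9628 × 0.036527 = 0.2909 kPa

Δσ_z ≈ 0.291 kPa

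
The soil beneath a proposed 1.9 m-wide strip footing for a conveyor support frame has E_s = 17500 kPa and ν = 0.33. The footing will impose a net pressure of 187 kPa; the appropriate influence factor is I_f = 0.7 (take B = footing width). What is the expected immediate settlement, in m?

S_e ≈ 0.0127 m

Immediate (elastic) settlement: S_e = q·B·(1−ν²)/E_s · I_f.
S_e = 187 × 1.9 × (1 − 0.33²) / 17500 × 0.7
    = 187 × 1.9 × 0.8911 / 17500 × 0.7
    = 0.01266 m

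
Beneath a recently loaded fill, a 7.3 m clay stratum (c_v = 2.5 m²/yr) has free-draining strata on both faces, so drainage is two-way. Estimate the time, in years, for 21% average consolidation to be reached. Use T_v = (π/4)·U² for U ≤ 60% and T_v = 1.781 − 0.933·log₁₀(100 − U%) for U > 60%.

Drainage path length: H_d = H/2 = 3.65 m (double drainage).
U ≤ 60%: T_v = (π/4)·U² = (π/4)×0.21² = 0.034636.
t = T_v·H_d²/c_v = 0.034636×3.65²/2.5 = 0.1846 years.

t ≈ 0.185 years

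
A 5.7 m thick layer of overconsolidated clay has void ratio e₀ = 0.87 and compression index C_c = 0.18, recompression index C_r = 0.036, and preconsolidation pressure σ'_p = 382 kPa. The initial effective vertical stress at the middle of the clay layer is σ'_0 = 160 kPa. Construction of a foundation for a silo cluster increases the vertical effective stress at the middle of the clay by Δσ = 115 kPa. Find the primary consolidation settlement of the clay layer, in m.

S_c ≈ 0.0258 m

Final effective stress: σ'_f = 160 + 115 = 275 kPa.
σ'_f = 275 ≤ σ'_p = 382 kPa, so the clay remains overconsolidated and only the recompression index applies:
S_c = C_r·H/(1+e₀)·log₁₀(σ'_f/σ'_0) = 0.036×5.7/1.87×log₁₀(275/160)
    = 0.10973 × 0.23521 = 0.02581 m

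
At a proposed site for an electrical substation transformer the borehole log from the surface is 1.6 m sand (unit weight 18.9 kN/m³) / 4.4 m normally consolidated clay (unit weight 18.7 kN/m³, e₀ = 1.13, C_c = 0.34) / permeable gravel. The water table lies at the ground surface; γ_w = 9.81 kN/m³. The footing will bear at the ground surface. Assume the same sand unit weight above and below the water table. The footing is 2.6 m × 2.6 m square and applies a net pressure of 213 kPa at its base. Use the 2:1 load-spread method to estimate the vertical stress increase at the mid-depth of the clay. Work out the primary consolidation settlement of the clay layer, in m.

S_c ≈ 0.216 m

Mid-depth of clay below the ground surface: z = 1.6 + 4.4/2 = 3.8 m.
Total vertical stress at mid-clay: σ_v = 18.9×1.6 + 18.7×2.2 = 71.38 kPa.
Pore pressure: u = 9.81×(3.8 − 0) = 37.278 kPa.
Initial effective stress: σ'_0 = σ_v − u = 71.38 − 37.278 = 34.102 kPa.
Stress increase at mid-clay by the 2:1 spreading method:
Δσ = qBL/((B+z)(L+z)) = 213×2.6×2.6/((2.6+3.8)(2.6+3.8)) = 35.153 kPa
Final effective stress: σ'_f = σ'_0 + Δσ = 34.102 + 35.153 = 69.255 kPa.
Normally consolidated clay, so the full stress increment lies on the virgin compression line:
S_c = C_c·H/(1+e₀)·log₁₀(σ'_f/σ'_0) = 0.34×4.4/(1+1.13)×log₁₀(69.255/34.102)
    = 0.70235 × 0.30767 = 0.2161 m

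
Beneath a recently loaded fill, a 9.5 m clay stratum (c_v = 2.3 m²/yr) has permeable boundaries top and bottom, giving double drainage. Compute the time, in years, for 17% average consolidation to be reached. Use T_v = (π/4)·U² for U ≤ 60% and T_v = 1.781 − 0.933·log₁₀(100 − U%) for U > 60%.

Drainage path length: H_d = H/2 = 4.75 m (double drainage).
U ≤ 60%: T_v = (π/4)·U² = (π/4)×0.17² = 0.022698.
t = T_v·H_d²/c_v = 0.022698×4.75²/2.3 = 0.2227 years.

t ≈ 0.223 years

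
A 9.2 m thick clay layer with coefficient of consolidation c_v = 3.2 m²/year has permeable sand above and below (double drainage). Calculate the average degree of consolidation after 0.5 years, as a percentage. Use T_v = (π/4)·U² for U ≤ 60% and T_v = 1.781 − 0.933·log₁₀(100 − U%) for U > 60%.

U ≈ 31 %

Drainage path length: H_d = H/2 = 4.6 m (double drainage).
T_v = c_v·t/H_d² = 3.2×0.5/4.6² = 0.075614.
T_v = 0.075614 corresponds to the U ≤ 60% branch:
U = √(4T_v/π) = 0.3103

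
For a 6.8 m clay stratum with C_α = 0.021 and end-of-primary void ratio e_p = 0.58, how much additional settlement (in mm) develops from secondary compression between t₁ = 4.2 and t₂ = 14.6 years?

Secondary compression: S_s = C_α·H/(1+e_p)·log₁₀(t₂/t₁)
S_s = 0.021×6.8/(1+0.58)×log₁₀(14.6/4.2)
    = 0.09038 × 0.5411 = 0.0489 m

S_s ≈ 48.9 mm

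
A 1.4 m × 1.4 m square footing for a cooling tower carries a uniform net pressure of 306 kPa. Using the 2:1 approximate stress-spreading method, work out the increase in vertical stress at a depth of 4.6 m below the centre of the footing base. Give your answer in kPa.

Δσ_z ≈ 16.7 kPa

By the 2:1 method the load spreads at 1 horizontal : 2 vertical, so at depth z the loaded area has grown by z in each plan dimension:
Δσ = qBL/((B+z)(L+z)) = 306×1.4×1.4/((1.4+4.6)(1.4+4.6)) = 16.66 kPa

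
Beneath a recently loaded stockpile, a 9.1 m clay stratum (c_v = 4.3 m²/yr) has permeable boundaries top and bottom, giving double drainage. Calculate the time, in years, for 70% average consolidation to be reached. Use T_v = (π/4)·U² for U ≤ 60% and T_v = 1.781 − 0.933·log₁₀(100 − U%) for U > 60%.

Drainage path length: H_d = H/2 = 4.55 m (double drainage).
U > 60%: T_v = 1.781 − 0.933·log₁₀(100 − 70) = 0.40285.
t = T_v·H_d²/c_v = 0.40285×4.55²/4.3 = 1.94 years.

t ≈ 1.94 years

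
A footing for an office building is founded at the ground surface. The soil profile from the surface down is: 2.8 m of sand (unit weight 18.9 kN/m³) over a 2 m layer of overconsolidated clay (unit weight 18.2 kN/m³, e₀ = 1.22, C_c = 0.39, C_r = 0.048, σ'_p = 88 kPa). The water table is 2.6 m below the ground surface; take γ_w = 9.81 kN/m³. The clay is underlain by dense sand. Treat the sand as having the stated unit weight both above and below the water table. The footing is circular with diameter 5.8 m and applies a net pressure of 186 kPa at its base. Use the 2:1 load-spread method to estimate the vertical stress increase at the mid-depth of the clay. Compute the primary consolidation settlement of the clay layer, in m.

Mid-depth of clay below the ground surface: z = 2.8 + 2/2 = 3.8 m.
Total vertical stress at mid-clay: σ_v = 18.9×2.8 + 18.2×1 = 71.12 kPa.
Pore pressure: u = 9.81×(3.8 − 2.6) = 11.772 kPa.
Initial effective stress: σ'_0 = σ_v − u = 71.12 − 11.772 = 59.348 kPa.
Stress increase at mid-clay by the 2:1 spreading method:
Δσ ≈ qD²/(D+z)² = 186×5.8²/(5.8+3.8)² = 67.893 kPa
Final effective stress: σ'_f = 59.348 + 67.893 = 127.24 kPa.
σ'_f = 127.24 > σ'_p = 88 kPa, so the stress path crosses the preconsolidation pressure — recompression up to σ'_p, then virgin compression beyond:
S_c = H/(1+e₀)·[C_r·log₁₀(σ'_p/σ'_0) + C_c·log₁₀(σ'_f/σ'_p)]
    = 2/2.22 × [0.048×log₁₀(88/59.348) + 0.39×log₁₀(127.24/88)]
    = 0.9009 × [0.0082117 + 0.062455] = 0.06366 m

S_c ≈ 0.0637 m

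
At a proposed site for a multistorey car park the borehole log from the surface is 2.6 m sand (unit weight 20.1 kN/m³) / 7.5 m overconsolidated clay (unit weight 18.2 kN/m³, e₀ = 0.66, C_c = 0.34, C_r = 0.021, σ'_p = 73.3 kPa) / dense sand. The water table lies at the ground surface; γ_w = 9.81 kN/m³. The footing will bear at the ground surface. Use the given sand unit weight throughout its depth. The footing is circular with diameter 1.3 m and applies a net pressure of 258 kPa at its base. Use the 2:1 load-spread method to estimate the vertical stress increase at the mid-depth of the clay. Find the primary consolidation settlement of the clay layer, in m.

S_c ≈ 0.00496 m

Mid-depth of clay below the ground surface: z = 2.6 + 7.5/2 = 6.35 m.
Total vertical stress at mid-clay: σ_v = 20.1×2.6 + 18.2×3.75 = 120.51 kPa.
Pore pressure: u = 9.81×(6.35 − 0) = 62.294 kPa.
Initial effective stress: σ'_0 = σ_v − u = 120.51 − 62.294 = 58.216 kPa.
Stress increase at mid-clay by the 2:1 spreading method:
Δσ ≈ qD²/(D+z)² = 258×1.3²/(1.3+6.35)² = 7.4505 kPa
Final effective stress: σ'_f = 58.216 + 7.4505 = 65.666 kPa.
σ'_f = 65.666 ≤ σ'_p = 73.3 kPa, so the clay remains overconsolidated and only the recompression index applies:
S_c = C_r·H/(1+e₀)·log₁₀(σ'_f/σ'_0) = 0.021×7.5/1.66×log₁₀(65.666/58.216)
    = 0.09488 × 0.052298 = 0.004962 m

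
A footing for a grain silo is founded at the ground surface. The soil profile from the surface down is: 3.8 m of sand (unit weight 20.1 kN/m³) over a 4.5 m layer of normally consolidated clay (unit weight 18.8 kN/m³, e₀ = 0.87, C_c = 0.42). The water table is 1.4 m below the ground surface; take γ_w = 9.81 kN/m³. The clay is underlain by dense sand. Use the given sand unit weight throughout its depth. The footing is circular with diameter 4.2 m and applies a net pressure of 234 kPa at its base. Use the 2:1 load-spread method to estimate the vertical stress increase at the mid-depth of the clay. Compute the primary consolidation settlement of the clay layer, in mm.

Mid-depth of clay below the ground surface: z = 3.8 + 4.5/2 = 6.05 m.
Total vertical stress at mid-clay: σ_v = 20.1×3.8 + 18.8×2.25 = 118.68 kPa.
Pore pressure: u = 9.81×(6.05 − 1.4) = 45.617 kPa.
Initial effective stress: σ'_0 = σ_v − u = 118.68 − 45.617 = 73.063 kPa.
Stress increase at mid-clay by the 2:1 spreading method:
Δσ ≈ qD²/(D+z)² = 234×4.2²/(4.2+6.05)² = 39.289 kPa
Final effective stress: σ'_f = σ'_0 + Δσ = 73.063 + 39.289 = 112.35 kPa.
Normally consolidated clay, so the full stress increment lies on the virgin compression line:
S_c = C_c·H/(1+e₀)·log₁₀(σ'_f/σ'_0) = 0.42×4.5/(1+0.87)×log₁₀(112.35/73.063)
    = 1.0107 × 0.18688 = 0.1889 m

S_c ≈ 189 mm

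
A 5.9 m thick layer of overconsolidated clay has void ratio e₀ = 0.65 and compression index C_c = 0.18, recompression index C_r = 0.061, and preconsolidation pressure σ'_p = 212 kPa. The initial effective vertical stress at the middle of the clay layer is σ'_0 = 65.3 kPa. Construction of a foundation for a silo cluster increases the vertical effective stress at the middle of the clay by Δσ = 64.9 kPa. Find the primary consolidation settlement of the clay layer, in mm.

S_c ≈ 65.4 mm

Final effective stress: σ'_f = 65.3 + 64.9 = 130.2 kPa.
σ'_f = 130.2 ≤ σ'_p = 212 kPa, so the clay remains overconsolidated and only the recompression index applies:
S_c = C_r·H/(1+e₀)·log₁₀(σ'_f/σ'_0) = 0.061×5.9/1.65×log₁₀(130.2/65.3)
    = 0.21812 × 0.2997 = 0.06537 m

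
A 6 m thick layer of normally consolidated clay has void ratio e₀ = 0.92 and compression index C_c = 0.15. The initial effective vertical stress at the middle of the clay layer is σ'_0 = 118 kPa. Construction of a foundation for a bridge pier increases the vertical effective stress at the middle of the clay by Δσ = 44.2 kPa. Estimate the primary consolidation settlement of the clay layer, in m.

S_c ≈ 0.0648 m

Final effective stress: σ'_f = σ'_0 + Δσ = 118 + 44.2 = 162.2 kPa.
Normally consolidated clay, so the full stress increment lies on the virgin compression line:
S_c = C_c·H/(1+e₀)·log₁₀(σ'_f/σ'_0) = 0.15×6/(1+0.92)×log₁₀(162.2/118)
    = 0.46875 × 0.13817 = 0.06477 m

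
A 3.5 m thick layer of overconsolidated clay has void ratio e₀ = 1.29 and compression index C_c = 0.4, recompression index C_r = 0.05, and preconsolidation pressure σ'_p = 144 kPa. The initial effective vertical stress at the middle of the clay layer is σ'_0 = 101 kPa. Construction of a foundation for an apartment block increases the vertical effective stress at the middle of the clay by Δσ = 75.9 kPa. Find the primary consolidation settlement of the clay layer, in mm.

Final effective stress: σ'_f = 101 + 75.9 = 176.9 kPa.
σ'_f = 176.9 > σ'_p = 144 kPa, so the stress path crosses the preconsolidation pressure — recompression up to σ'_p, then virgin compression beyond:
S_c = H/(1+e₀)·[C_r·log₁₀(σ'_p/σ'_0) + C_c·log₁₀(σ'_f/σ'_p)]
    = 3.5/2.29 × [0.05×log₁₀(144/101) + 0.4×log₁₀(176.9/144)]
    = 1.5284 × [0.0077021 + 0.035746] = 0.06641 m

S_c ≈ 66.4 mm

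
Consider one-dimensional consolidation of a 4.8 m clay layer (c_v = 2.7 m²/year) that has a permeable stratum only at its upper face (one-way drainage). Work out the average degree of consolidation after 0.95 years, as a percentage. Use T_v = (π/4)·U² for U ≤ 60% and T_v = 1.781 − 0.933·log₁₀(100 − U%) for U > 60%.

Drainage path length: H_d = H = 4.8 m (single drainage).
T_v = c_v·t/H_d² = 2.7×0.95/4.8² = 0.11133.
T_v = 0.11133 corresponds to the U ≤ 60% branch:
U = √(4T_v/π) = 0.3765

U ≈ 37.6 %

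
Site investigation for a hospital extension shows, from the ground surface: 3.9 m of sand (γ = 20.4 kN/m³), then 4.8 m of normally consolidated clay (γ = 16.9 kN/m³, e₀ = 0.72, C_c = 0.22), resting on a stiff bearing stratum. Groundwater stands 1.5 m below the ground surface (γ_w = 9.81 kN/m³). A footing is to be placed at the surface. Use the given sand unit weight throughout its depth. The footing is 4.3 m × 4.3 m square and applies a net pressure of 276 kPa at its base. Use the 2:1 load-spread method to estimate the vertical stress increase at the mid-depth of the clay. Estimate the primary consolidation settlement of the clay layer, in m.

S_c ≈ 0.129 m

Mid-depth of clay below the ground surface: z = 3.9 + 4.8/2 = 6.3 m.
Total vertical stress at mid-clay: σ_v = 20.4×3.9 + 16.9×2.4 = 120.12 kPa.
Pore pressure: u = 9.81×(6.3 − 1.5) = 47.088 kPa.
Initial effective stress: σ'_0 = σ_v − u = 120.12 − 47.088 = 73.032 kPa.
Stress increase at mid-clay by the 2:1 spreading method:
Δσ = qBL/((B+z)(L+z)) = 276×4.3×4.3/((4.3+6.3)(4.3+6.3)) = 45.419 kPa
Final effective stress: σ'_f = σ'_0 + Δσ = 73.032 + 45.419 = 118.45 kPa.
Normally consolidated clay, so the full stress increment lies on the virgin compression line:
S_c = C_c·H/(1+e₀)·log₁₀(σ'_f/σ'_0) = 0.22×4.8/(1+0.72)×log₁₀(118.45/73.032)
    = 0.61395 × 0.21002 = 0.1289 m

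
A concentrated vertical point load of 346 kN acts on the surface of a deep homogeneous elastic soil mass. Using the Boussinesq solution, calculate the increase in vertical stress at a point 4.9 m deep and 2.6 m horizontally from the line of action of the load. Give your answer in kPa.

Δσ_z ≈ 3.7 kPa

Boussinesq vertical stress below a point load on an elastic half-space:
Δσ_z = 3P/(2πz²) · [1 + (r/z)²]^(−5/2)
r/z = 2.6/4.9 = 0.53061; [1+(r/z)²]^(−5/2) = 0.53785.
Δσ_z = 3×346/(2π×4.9²) × 0.53785 = 6.8806 × 0.53785 = 3.701 kPa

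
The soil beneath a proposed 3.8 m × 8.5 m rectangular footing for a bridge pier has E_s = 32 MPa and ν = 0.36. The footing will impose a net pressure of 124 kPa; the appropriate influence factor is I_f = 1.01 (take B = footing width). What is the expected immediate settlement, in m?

Immediate (elastic) settlement: S_e = q·B·(1−ν²)/E_s · I_f.
E_s = 32 MPa = 32000 kPa.
S_e = 124 × 3.8 × (1 − 0.36²) / 32000 × 1.01
    = 124 × 3.8 × 0.8704 / 32000 × 1.01
    = 0.01294 m

S_e ≈ 0.0129 m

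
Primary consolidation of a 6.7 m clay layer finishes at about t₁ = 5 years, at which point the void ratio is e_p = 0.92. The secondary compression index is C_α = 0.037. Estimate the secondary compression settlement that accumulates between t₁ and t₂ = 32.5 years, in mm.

Secondary compression: S_s = C_α·H/(1+e_p)·log₁₀(t₂/t₁)
S_s = 0.037×6.7/(1+0.92)×log₁₀(32.5/5)
    = 0.1291 × 0.8129 = 0.105 m

S_s ≈ 105 mm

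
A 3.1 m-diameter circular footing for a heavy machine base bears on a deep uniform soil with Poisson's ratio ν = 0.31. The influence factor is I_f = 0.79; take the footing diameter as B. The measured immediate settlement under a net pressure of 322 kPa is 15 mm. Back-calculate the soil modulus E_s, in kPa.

S_e = q·B·(1−ν²)/E_s · I_f  ⇒  E_s = q·B·(1−ν²)·I_f / S_e.
E_s = 322 × 3.1 × 0.9039 × 0.79 / 0.015 = 47520 kPa

E_s ≈ 47500 kPa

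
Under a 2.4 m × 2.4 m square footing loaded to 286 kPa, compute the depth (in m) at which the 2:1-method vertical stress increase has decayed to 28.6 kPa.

z ≈ 5.19 m

2:1 spreading — at depth z the loaded area has grown by z in each plan dimension:
qB²/(B+z)² = Δσ_z ⇒ z = B(√(q/Δσ_z) − 1) = 2.4×(√(286/28.6) − 1) = 5.189 m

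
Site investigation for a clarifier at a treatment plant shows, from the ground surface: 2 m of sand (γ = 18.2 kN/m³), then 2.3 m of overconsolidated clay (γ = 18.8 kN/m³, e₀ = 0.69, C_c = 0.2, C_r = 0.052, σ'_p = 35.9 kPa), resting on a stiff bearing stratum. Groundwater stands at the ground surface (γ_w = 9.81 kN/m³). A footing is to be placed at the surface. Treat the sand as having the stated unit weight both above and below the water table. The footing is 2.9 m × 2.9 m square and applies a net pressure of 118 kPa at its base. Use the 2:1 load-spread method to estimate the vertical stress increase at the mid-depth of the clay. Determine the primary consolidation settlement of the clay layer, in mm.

Mid-depth of clay below the ground surface: z = 2 + 2.3/2 = 3.15 m.
Total vertical stress at mid-clay: σ_v = 18.2×2 + 18.8×1.15 = 58.02 kPa.
Pore pressure: u = 9.81×(3.15 − 0) = 30.902 kPa.
Initial effective stress: σ'_0 = σ_v − u = 58.02 − 30.902 = 27.118 kPa.
Stress increase at mid-clay by the 2:1 spreading method:
Δσ = qBL/((B+z)(L+z)) = 118×2.9×2.9/((2.9+3.15)(2.9+3.15)) = 27.112 kPa
Final effective stress: σ'_f = 27.118 + 27.112 = 54.23 kPa.
σ'_f = 54.23 > σ'_p = 35.9 kPa, so the stress path crosses the preconsolidation pressure — recompression up to σ'_p, then virgin compression beyond:
S_c = H/(1+e₀)·[C_r·log₁₀(σ'_p/σ'_0) + C_c·log₁₀(σ'_f/σ'_p)]
    = 2.3/1.69 × [0.052×log₁₀(35.9/27.118) + 0.2×log₁₀(54.23/35.9)]
    = 1.3609 × [0.0063355 + 0.035829] = 0.05738 m

S_c ≈ 57.4 mm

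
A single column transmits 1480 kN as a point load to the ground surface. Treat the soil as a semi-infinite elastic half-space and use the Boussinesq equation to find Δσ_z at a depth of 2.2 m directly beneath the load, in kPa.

Boussinesq vertical stress below a point load on an elastic half-space:
Δσ_z = 3P/(2πz²) · [1 + (r/z)²]^(−5/2)
r/z = 0/2.2 = 0; [1+(r/z)²]^(−5/2) = 1.
Δσ_z = 3×1480/(2π×2.2²) × 1 = 146 × 1 = 146 kPa

Δσ_z ≈ 146 kPa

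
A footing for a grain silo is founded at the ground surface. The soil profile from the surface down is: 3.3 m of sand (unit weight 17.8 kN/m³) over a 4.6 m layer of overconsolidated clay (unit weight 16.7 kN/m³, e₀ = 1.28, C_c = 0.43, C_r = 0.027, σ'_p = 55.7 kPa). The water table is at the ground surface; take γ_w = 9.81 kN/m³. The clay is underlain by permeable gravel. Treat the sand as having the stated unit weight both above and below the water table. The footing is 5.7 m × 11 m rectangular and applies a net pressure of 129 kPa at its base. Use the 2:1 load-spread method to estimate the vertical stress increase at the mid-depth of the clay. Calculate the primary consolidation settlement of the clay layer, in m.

Mid-depth of clay below the ground surface: z = 3.3 + 4.6/2 = 5.6 m.
Total vertical stress at mid-clay: σ_v = 17.8×3.3 + 16.7×2.3 = 97.15 kPa.
Pore pressure: u = 9.81×(5.6 − 0) = 54.936 kPa.
Initial effective stress: σ'_0 = σ_v − u = 97.15 − 54.936 = 42.214 kPa.
Stress increase at mid-clay by the 2:1 spreading method:
Δσ = qBL/((B+z)(L+z)) = 129×5.7×11/((5.7+5.6)(11+5.6)) = 43.119 kPa
Final effective stress: σ'_f = 42.214 + 43.119 = 85.333 kPa.
σ'_f = 85.333 > σ'_p = 55.7 kPa, so the stress path crosses the preconsolidation pressure — recompression up to σ'_p, then virgin compression beyond:
S_c = H/(1+e₀)·[C_r·log₁₀(σ'_p/σ'_0) + C_c·log₁₀(σ'_f/σ'_p)]
    = 4.6/2.28 × [0.027×log₁₀(55.7/42.214) + 0.43×log₁₀(85.333/55.7)]
    = 2.0175 × [0.0032508 + 0.079663] = 0.1673 m

S_c ≈ 0.167 m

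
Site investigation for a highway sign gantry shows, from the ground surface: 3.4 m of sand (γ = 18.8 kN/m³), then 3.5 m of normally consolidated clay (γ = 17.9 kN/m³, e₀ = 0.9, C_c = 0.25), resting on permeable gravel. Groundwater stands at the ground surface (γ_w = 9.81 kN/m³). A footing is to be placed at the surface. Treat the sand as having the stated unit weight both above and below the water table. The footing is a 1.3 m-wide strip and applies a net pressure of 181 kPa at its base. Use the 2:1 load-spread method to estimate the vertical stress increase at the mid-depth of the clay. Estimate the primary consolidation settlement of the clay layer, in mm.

Mid-depth of clay below the ground surface: z = 3.4 + 3.5/2 = 5.15 m.
Total vertical stress at mid-clay: σ_v = 18.8×3.4 + 17.9×1.75 = 95.245 kPa.
Pore pressure: u = 9.81×(5.15 − 0) = 50.522 kPa.
Initial effective stress: σ'_0 = σ_v − u = 95.245 − 50.522 = 44.723 kPa.
Stress increase at mid-clay by the 2:1 spreading method:
Δσ = qB/(B+z) = 181×1.3/(1.3+5.15) = 36.481 kPa
Final effective stress: σ'_f = σ'_0 + Δσ = 44.723 + 36.481 = 81.204 kPa.
Normally consolidated clay, so the full stress increment lies on the virgin compression line:
S_c = C_c·H/(1+e₀)·log₁₀(σ'_f/σ'_0) = 0.25×3.5/(1+0.9)×log₁₀(81.204/44.723)
    = 0.46053 × 0.25905 = 0.1193 m

S_c ≈ 119 mm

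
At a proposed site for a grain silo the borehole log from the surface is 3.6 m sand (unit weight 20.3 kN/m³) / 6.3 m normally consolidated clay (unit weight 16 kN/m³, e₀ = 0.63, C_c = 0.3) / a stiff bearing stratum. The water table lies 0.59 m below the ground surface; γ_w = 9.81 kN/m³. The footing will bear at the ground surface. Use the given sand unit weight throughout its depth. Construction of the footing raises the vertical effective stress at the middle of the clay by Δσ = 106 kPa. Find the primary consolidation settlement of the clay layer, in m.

Mid-depth of clay below the ground surface: z = 3.6 + 6.3/2 = 6.75 m.
Total vertical stress at mid-clay: σ_v = 20.3×3.6 + 16×3.15 = 123.48 kPa.
Pore pressure: u = 9.81×(6.75 − 0.59) = 60.43 kPa.
Initial effective stress: σ'_0 = σ_v − u = 123.48 − 60.43 = 63.05 kPa.
Final effective stress: σ'_f = σ'_0 + Δσ = 63.05 + 106 = 169.05 kPa.
Normally consolidated clay, so the full stress increment lies on the virgin compression line:
S_c = C_c·H/(1+e₀)·log₁₀(σ'_f/σ'_0) = 0.3×6.3/(1+0.63)×log₁₀(169.05/63.05)
    = 1.1595 × 0.42833 = 0.4966 m

S_c ≈ 0.497 m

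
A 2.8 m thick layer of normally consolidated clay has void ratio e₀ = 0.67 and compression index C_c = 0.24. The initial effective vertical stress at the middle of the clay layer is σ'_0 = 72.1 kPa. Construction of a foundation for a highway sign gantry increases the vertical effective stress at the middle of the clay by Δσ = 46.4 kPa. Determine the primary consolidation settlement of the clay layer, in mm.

S_c ≈ 86.8 mm

Final effective stress: σ'_f = σ'_0 + Δσ = 72.1 + 46.4 = 118.5 kPa.
Normally consolidated clay, so the full stress increment lies on the virgin compression line:
S_c = C_c·H/(1+e₀)·log₁₀(σ'_f/σ'_0) = 0.24×2.8/(1+0.67)×log₁₀(118.5/72.1)
    = 0.4024 × 0.21578 = 0.08683 m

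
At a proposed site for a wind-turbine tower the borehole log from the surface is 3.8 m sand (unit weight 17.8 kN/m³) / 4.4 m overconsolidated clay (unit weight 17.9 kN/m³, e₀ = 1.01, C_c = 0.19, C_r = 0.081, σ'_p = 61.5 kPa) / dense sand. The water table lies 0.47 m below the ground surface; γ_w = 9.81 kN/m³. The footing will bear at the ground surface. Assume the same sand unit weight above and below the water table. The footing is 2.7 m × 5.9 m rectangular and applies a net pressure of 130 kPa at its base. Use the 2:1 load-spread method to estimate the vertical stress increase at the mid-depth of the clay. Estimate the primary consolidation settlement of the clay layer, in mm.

Mid-depth of clay below the ground surface: z = 3.8 + 4.4/2 = 6 m.
Total vertical stress at mid-clay: σ_v = 17.8×3.8 + 17.9×2.2 = 107.02 kPa.
Pore pressure: u = 9.81×(6 − 0.47) = 54.249 kPa.
Initial effective stress: σ'_0 = σ_v − u = 107.02 − 54.249 = 52.771 kPa.
Stress increase at mid-clay by the 2:1 spreading method:
Δσ = qBL/((B+z)(L+z)) = 130×2.7×5.9/((2.7+6)(5.9+6)) = 20.003 kPa
Final effective stress: σ'_f = 52.771 + 20.003 = 72.774 kPa.
σ'_f = 72.774 > σ'_p = 61.5 kPa, so the stress path crosses the preconsolidation pressure — recompression up to σ'_p, then virgin compression beyond:
S_c = H/(1+e₀)·[C_r·log₁₀(σ'_p/σ'_0) + C_c·log₁₀(σ'_f/σ'_p)]
    = 4.4/2.01 × [0.081×log₁₀(61.5/52.771) + 0.19×log₁₀(72.774/61.5)]
    = 2.1891 × [0.0053849 + 0.013889] = 0.04219 m

S_c ≈ 42.2 mm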